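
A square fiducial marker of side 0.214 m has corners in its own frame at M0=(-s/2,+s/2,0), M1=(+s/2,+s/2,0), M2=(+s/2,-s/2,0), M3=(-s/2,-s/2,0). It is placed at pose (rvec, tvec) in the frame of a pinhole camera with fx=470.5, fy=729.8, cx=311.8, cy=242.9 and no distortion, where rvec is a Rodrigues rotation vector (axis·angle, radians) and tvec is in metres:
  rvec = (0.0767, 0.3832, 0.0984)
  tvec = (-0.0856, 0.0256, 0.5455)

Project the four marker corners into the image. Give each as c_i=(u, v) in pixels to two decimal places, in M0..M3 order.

Intrinsics K: fx=470.5, fy=729.8, cx=311.8, cy=242.9
Marker side s = 0.214 m; corners in marker frame (Z=0):
  M0 = (-0.1070, +0.1070, 0)
  M1 = (+0.1070, +0.1070, 0)
  M2 = (+0.1070, -0.1070, 0)
  M3 = (-0.1070, -0.1070, 0)
rvec = (0.0767, 0.3832, 0.0984), |rvec| = θ = 0.40300 rad = 23.090°
Rodrigues: sinθ=0.39218, 1−cosθ=0.08011; R = I + sinθ·[k]× + (1−cosθ)·[k]×²:
    [+0.92279 -0.08126 +0.37663]
    [+0.11026 +0.99232 -0.05604]
    [-0.36919 +0.09324 +0.92467]
t = (-0.0856, 0.0256, 0.5455) m
M0: Pc = R·M0+t = (-0.19303, +0.11998, +0.59498); u = 470.5·(-0.19303)/0.59498 + 311.8 = 159.1524, v = 729.8·(+0.11998)/0.59498 + 242.9 = 390.0683
M1: Pc = R·M1+t = (+0.00444, +0.14358, +0.51597); u = 470.5·(+0.00444)/0.51597 + 311.8 = 315.8522, v = 729.8·(+0.14358)/0.51597 + 242.9 = 445.9756
M2: Pc = R·M2+t = (+0.02183, -0.06878, +0.49602); u = 470.5·(+0.02183)/0.49602 + 311.8 = 332.5102, v = 729.8·(-0.06878)/0.49602 + 242.9 = 141.7016
M3: Pc = R·M3+t = (-0.17564, -0.09238, +0.57503); u = 470.5·(-0.17564)/0.57503 + 311.8 = 168.0842, v = 729.8·(-0.09238)/0.57503 + 242.9 = 125.6604

c0=(159.15, 390.07) c1=(315.85, 445.98) c2=(332.51, 141.70) c3=(168.08, 125.66)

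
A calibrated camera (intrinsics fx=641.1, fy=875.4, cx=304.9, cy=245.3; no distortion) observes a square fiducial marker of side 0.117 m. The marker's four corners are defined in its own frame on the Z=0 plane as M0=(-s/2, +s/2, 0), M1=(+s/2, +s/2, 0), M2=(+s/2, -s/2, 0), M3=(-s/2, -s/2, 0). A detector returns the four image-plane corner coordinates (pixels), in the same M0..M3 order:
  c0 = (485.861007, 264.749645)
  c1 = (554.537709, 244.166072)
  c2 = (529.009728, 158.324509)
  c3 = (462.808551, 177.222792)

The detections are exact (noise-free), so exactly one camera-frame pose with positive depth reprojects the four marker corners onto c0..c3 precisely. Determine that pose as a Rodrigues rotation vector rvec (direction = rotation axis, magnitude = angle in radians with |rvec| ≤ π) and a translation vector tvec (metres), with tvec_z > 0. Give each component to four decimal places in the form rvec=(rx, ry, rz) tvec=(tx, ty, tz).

Intrinsics K: fx=641.1, fy=875.4, cx=304.9, cy=245.3
Marker side s = 0.117 m; corners in marker frame (Z=0):
  M0 = (-0.0585, +0.0585, 0)
  M1 = (+0.0585, +0.0585, 0)
  M2 = (+0.0585, -0.0585, 0)
  M3 = (-0.0585, -0.0585, 0)
Detected image corners:
  c0 = (485.861007, 264.749645) px
  c1 = (554.537709, 244.166072) px
  c2 = (529.009728, 158.324509) px
  c3 = (462.808551, 177.222792) px
Planar DLT: solve 8×8 A·h = b for H (H[2,2]=1):
  H  [+620.66196 +32.24679 +507.98162]
  H  [-150.09959 +667.96176 +210.18977]
  H  [+0.08754 -0.34527 +1.00000]
B = K⁻¹H; ‖b₁‖=0.951029, ‖b₂‖=0.951029; λ = 2/(‖b₁‖+‖b₂‖) = 1.051493, sign → tz>0 ⇒ λ=+1.051493
r₁ = λ·B[:,0] = (+0.97420,-0.20609,+0.09205); r₂ = λ·B[:,1] = (+0.22555,+0.90406,-0.36305)
r₃ = r₁×r₂ = (-0.00840,+0.37444,+0.92721); SVD([r₁ r₂ r₃]) → R = UVᵀ:
  R  [+0.97420 +0.22555 -0.00840]
  R  [-0.20609 +0.90406 +0.37444]
  R  [+0.09205 -0.36305 +0.92721]
t = (+0.33308, -0.04217, +1.05149) m
tr R = 2.805466; θ = arccos((tr R − 1)/2) = 0.444716 rad = 25.480°
axis k = ((R−Rᵀ)₃₂, (R−Rᵀ)₁₃, (R−Rᵀ)₂₁) / (2 sinθ) = (-0.857147, -0.116739, -0.501669)
rvec = θ·k = (-0.381187, -0.051916, -0.223100)

rvec=(-0.3812, -0.0519, -0.2231) tvec=(0.3331, -0.0422, 1.0515)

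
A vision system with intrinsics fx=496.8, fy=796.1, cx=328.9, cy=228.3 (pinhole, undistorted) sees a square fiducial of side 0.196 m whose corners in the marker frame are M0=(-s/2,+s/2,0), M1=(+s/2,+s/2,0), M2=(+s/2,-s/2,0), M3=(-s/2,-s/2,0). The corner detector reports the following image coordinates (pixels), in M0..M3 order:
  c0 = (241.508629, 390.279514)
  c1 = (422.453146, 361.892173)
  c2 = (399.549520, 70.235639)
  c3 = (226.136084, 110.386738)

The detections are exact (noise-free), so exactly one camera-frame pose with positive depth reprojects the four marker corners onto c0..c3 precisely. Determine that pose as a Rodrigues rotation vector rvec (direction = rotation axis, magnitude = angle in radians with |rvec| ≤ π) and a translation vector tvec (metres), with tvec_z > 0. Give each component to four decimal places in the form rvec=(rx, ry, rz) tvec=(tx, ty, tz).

rvec=(-0.0967, 0.1323, -0.1142) tvec=(-0.0095, 0.0018, 0.5405)

Intrinsics K: fx=496.8, fy=796.1, cx=328.9, cy=228.3
Marker side s = 0.196 m; corners in marker frame (Z=0):
  M0 = (-0.0980, +0.0980, 0)
  M1 = (+0.0980, +0.0980, 0)
  M2 = (+0.0980, -0.0980, 0)
  M3 = (-0.0980, -0.0980, 0)
Detected image corners:
  c0 = (241.508629, 390.279514) px
  c1 = (422.453146, 361.892173) px
  c2 = (399.549520, 70.235639) px
  c3 = (226.136084, 110.386738) px
Planar DLT: solve 8×8 A·h = b for H (H[2,2]=1):
  H  [+828.48816 +35.39951 +320.20914]
  H  [-229.74439 +1412.64545 +230.90547]
  H  [-0.23301 -0.19170 +1.00000]
B = K⁻¹H; ‖b₁‖=1.850090, ‖b₂‖=1.850090; λ = 2/(‖b₁‖+‖b₂‖) = 0.540514, sign → tz>0 ⇒ λ=+0.540514
r₁ = λ·B[:,0] = (+0.98477,-0.11987,-0.12595); r₂ = λ·B[:,1] = (+0.10711,+0.98883,-0.10361)
r₃ = r₁×r₂ = (+0.13696,+0.08855,+0.98661); SVD([r₁ r₂ r₃]) → R = UVᵀ:
  R  [+0.98477 +0.10711 +0.13696]
  R  [-0.11987 +0.98883 +0.08855]
  R  [-0.12595 -0.10361 +0.98661]
t = (-0.00946, +0.00177, +0.54051) m
tr R = 2.960213; θ = arccos((tr R − 1)/2) = 0.199798 rad = 11.448°
axis k = ((R−Rᵀ)₃₂, (R−Rᵀ)₁₃, (R−Rᵀ)₂₁) / (2 sinθ) = (-0.484101, +0.662323, -0.571817)
rvec = θ·k = (-0.096723, +0.132331, -0.114248)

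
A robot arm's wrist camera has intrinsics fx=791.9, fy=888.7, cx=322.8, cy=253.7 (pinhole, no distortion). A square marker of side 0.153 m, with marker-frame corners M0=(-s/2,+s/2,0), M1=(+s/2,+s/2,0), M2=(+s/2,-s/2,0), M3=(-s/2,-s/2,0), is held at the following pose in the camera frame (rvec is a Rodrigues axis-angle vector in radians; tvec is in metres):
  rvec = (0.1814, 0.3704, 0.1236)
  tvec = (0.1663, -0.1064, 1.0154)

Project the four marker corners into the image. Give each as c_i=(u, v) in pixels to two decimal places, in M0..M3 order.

Intrinsics K: fx=791.9, fy=888.7, cx=322.8, cy=253.7
Marker side s = 0.153 m; corners in marker frame (Z=0):
  M0 = (-0.0765, +0.0765, 0)
  M1 = (+0.0765, +0.0765, 0)
  M2 = (+0.0765, -0.0765, 0)
  M3 = (-0.0765, -0.0765, 0)
rvec = (0.1814, 0.3704, 0.1236), |rvec| = θ = 0.43056 rad = 24.669°
Rodrigues: sinθ=0.41738, 1−cosθ=0.09127; R = I + sinθ·[k]× + (1−cosθ)·[k]×²:
    [+0.92493 -0.08674 +0.37010]
    [+0.15290 +0.97628 -0.15331]
    [-0.34802 +0.19839 +0.91625]
t = (0.1663, -0.1064, 1.0154) m
M0: Pc = R·M0+t = (+0.08891, -0.04341, +1.05720); u = 791.9·(+0.08891)/1.05720 + 322.8 = 389.3963, v = 888.7·(-0.04341)/1.05720 + 253.7 = 217.2078
M1: Pc = R·M1+t = (+0.23042, -0.02002, +1.00395); u = 791.9·(+0.23042)/1.00395 + 322.8 = 504.5528, v = 888.7·(-0.02002)/1.00395 + 253.7 = 235.9799
M2: Pc = R·M2+t = (+0.24369, -0.16939, +0.97360); u = 791.9·(+0.24369)/0.97360 + 322.8 = 521.0132, v = 888.7·(-0.16939)/0.97360 + 253.7 = 99.0822
M3: Pc = R·M3+t = (+0.10218, -0.19278, +1.02685); u = 791.9·(+0.10218)/1.02685 + 322.8 = 401.5992, v = 888.7·(-0.19278)/1.02685 + 253.7 = 86.8541

c0=(389.40, 217.21) c1=(504.55, 235.98) c2=(521.01, 99.08) c3=(401.60, 86.85)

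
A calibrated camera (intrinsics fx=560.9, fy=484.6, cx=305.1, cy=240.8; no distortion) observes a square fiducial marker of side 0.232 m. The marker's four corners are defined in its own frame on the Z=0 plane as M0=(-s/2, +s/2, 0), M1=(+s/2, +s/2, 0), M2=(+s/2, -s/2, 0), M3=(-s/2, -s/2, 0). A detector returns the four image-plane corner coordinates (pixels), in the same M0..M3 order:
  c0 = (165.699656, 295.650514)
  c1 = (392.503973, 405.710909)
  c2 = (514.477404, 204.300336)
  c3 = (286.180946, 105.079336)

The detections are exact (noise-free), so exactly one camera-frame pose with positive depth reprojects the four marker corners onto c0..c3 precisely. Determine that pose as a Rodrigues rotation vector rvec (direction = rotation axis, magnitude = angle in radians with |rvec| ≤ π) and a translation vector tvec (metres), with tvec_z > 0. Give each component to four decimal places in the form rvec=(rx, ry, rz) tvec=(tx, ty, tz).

Intrinsics K: fx=560.9, fy=484.6, cx=305.1, cy=240.8
Marker side s = 0.232 m; corners in marker frame (Z=0):
  M0 = (-0.1160, +0.1160, 0)
  M1 = (+0.1160, +0.1160, 0)
  M2 = (+0.1160, -0.1160, 0)
  M3 = (-0.1160, -0.1160, 0)
Detected image corners:
  c0 = (165.699656, 295.650514) px
  c1 = (392.503973, 405.710909) px
  c2 = (514.477404, 204.300336) px
  c3 = (286.180946, 105.079336) px
Planar DLT: solve 8×8 A·h = b for H (H[2,2]=1):
  H  [+913.80829 -548.57223 +337.65145]
  H  [+400.96311 +824.82943 +250.61373]
  H  [-0.19734 -0.07687 +1.00000]
B = K⁻¹H; ‖b₁‖=1.977617, ‖b₂‖=1.977617; λ = 2/(‖b₁‖+‖b₂‖) = 0.505659, sign → tz>0 ⇒ λ=+0.505659
r₁ = λ·B[:,0] = (+0.87809,+0.46797,-0.09979); r₂ = λ·B[:,1] = (-0.47340,+0.87999,-0.03887)
r₃ = r₁×r₂ = (+0.06962,+0.08137,+0.99425); SVD([r₁ r₂ r₃]) → R = UVᵀ:
  R  [+0.87809 -0.47340 +0.06962]
  R  [+0.46797 +0.87999 +0.08137]
  R  [-0.09979 -0.03887 +0.99425]
t = (+0.02935, +0.01024, +0.50566) m
tr R = 2.752328; θ = arccos((tr R − 1)/2) = 0.502951 rad = 28.817°
axis k = ((R−Rᵀ)₃₂, (R−Rᵀ)₁₃, (R−Rᵀ)₂₁) / (2 sinθ) = (-0.124729, +0.175734, +0.976504)
rvec = θ·k = (-0.062733, +0.088386, +0.491133)

rvec=(-0.0627, 0.0884, 0.4911) tvec=(0.0293, 0.0102, 0.5057)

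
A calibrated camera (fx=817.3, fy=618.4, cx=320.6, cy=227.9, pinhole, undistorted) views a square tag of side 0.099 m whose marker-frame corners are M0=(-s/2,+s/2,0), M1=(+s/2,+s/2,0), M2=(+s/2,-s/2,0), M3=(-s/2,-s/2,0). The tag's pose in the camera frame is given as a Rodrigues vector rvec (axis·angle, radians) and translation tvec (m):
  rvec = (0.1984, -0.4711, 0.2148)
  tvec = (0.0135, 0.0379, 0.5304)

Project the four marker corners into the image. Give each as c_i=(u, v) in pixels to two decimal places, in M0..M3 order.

Intrinsics K: fx=817.3, fy=618.4, cx=320.6, cy=227.9
Marker side s = 0.099 m; corners in marker frame (Z=0):
  M0 = (-0.0495, +0.0495, 0)
  M1 = (+0.0495, +0.0495, 0)
  M2 = (+0.0495, -0.0495, 0)
  M3 = (-0.0495, -0.0495, 0)
rvec = (0.1984, -0.4711, 0.2148), |rvec| = θ = 0.55447 rad = 31.769°
Rodrigues: sinθ=0.52649, 1−cosθ=0.14982; R = I + sinθ·[k]× + (1−cosθ)·[k]×²:
    [+0.86936 -0.24951 -0.42656]
    [+0.15841 +0.95833 -0.23770]
    [+0.46810 +0.13908 +0.87266]
t = (0.0135, 0.0379, 0.5304) m
M0: Pc = R·M0+t = (-0.04188, +0.07750, +0.51411); u = 817.3·(-0.04188)/0.51411 + 320.6 = 254.0156, v = 618.4·(+0.07750)/0.51411 + 227.9 = 321.1159
M1: Pc = R·M1+t = (+0.04418, +0.09318, +0.56046); u = 817.3·(+0.04418)/0.56046 + 320.6 = 385.0307, v = 618.4·(+0.09318)/0.56046 + 227.9 = 330.7127
M2: Pc = R·M2+t = (+0.06888, -0.00170, +0.54669); u = 817.3·(+0.06888)/0.54669 + 320.6 = 423.5823, v = 618.4·(-0.00170)/0.54669 + 227.9 = 225.9815
M3: Pc = R·M3+t = (-0.01718, -0.01738, +0.50034); u = 817.3·(-0.01718)/0.50034 + 320.6 = 292.5326, v = 618.4·(-0.01738)/0.50034 + 227.9 = 206.4205

c0=(254.02, 321.12) c1=(385.03, 330.71) c2=(423.58, 225.98) c3=(292.53, 206.42)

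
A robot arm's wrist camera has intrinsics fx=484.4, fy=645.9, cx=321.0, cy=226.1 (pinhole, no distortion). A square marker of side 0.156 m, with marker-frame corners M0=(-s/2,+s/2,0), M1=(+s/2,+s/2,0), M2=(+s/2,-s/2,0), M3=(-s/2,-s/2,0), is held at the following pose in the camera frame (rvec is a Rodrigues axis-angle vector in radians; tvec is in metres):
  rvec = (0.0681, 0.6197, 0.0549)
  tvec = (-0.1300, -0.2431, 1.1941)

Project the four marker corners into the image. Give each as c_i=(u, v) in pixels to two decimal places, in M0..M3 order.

Intrinsics K: fx=484.4, fy=645.9, cx=321.0, cy=226.1
Marker side s = 0.156 m; corners in marker frame (Z=0):
  M0 = (-0.0780, +0.0780, 0)
  M1 = (+0.0780, +0.0780, 0)
  M2 = (+0.0780, -0.0780, 0)
  M3 = (-0.0780, -0.0780, 0)
rvec = (0.0681, 0.6197, 0.0549), |rvec| = θ = 0.62584 rad = 35.858°
Rodrigues: sinθ=0.58578, 1−cosθ=0.18953; R = I + sinθ·[k]× + (1−cosθ)·[k]×²:
    [+0.81271 -0.03096 +0.58184]
    [+0.07181 +0.99630 -0.04728]
    [-0.57822 +0.08020 +0.81193]
t = (-0.1300, -0.2431, 1.1941) m
M0: Pc = R·M0+t = (-0.19581, -0.17099, +1.24546); u = 484.4·(-0.19581)/1.24546 + 321.0 = 244.8441, v = 645.9·(-0.17099)/1.24546 + 226.1 = 137.4239
M1: Pc = R·M1+t = (-0.06902, -0.15979, +1.15525); u = 484.4·(-0.06902)/1.15525 + 321.0 = 292.0583, v = 645.9·(-0.15979)/1.15525 + 226.1 = 136.7630
M2: Pc = R·M2+t = (-0.06419, -0.31521, +1.14274); u = 484.4·(-0.06419)/1.14274 + 321.0 = 293.7890, v = 645.9·(-0.31521)/1.14274 + 226.1 = 47.9371
M3: Pc = R·M3+t = (-0.19098, -0.32641, +1.23295); u = 484.4·(-0.19098)/1.23295 + 321.0 = 245.9691, v = 645.9·(-0.32641)/1.23295 + 226.1 = 55.1033

c0=(244.84, 137.42) c1=(292.06, 136.76) c2=(293.79, 47.94) c3=(245.97, 55.10)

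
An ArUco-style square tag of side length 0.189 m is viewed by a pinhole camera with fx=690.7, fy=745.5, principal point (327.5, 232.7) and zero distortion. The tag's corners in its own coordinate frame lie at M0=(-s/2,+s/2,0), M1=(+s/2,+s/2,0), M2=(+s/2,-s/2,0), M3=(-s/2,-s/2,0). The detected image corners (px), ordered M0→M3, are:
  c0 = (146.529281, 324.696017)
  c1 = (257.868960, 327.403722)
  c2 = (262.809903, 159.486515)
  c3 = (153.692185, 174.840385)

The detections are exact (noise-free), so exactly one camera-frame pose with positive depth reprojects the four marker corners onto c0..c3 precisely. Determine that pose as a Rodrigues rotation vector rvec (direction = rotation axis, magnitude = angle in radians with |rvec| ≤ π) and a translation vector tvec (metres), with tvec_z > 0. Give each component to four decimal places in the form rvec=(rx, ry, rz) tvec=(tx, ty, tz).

rvec=(-0.1264, 0.5699, -0.0164) tvec=(-0.1606, 0.0155, 0.8847)

Intrinsics K: fx=690.7, fy=745.5, cx=327.5, cy=232.7
Marker side s = 0.189 m; corners in marker frame (Z=0):
  M0 = (-0.0945, +0.0945, 0)
  M1 = (+0.0945, +0.0945, 0)
  M2 = (+0.0945, -0.0945, 0)
  M3 = (-0.0945, -0.0945, 0)
Detected image corners:
  c0 = (146.529281, 324.696017) px
  c1 = (257.868960, 327.403722) px
  c2 = (262.809903, 159.486515) px
  c3 = (153.692185, 174.840385) px
Planar DLT: solve 8×8 A·h = b for H (H[2,2]=1):
  H  [+458.56484 -61.08593 +202.10351]
  H  [-183.78547 +803.40723 +245.73712]
  H  [-0.60703 -0.13998 +1.00000]
B = K⁻¹H; ‖b₁‖=1.130289, ‖b₂‖=1.130289; λ = 2/(‖b₁‖+‖b₂‖) = 0.884730, sign → tz>0 ⇒ λ=+0.884730
r₁ = λ·B[:,0] = (+0.84203,-0.05047,-0.53706); r₂ = λ·B[:,1] = (-0.01952,+0.99211,-0.12385)
r₃ = r₁×r₂ = (+0.53907,+0.11477,+0.83440); SVD([r₁ r₂ r₃]) → R = UVᵀ:
  R  [+0.84203 -0.01952 +0.53907]
  R  [-0.05047 +0.99211 +0.11477]
  R  [-0.53706 -0.12385 +0.83440]
t = (-0.16062, +0.01547, +0.88473) m
tr R = 2.668547; θ = arccos((tr R − 1)/2) = 0.583983 rad = 33.460°
axis k = ((R−Rᵀ)₃₂, (R−Rᵀ)₁₃, (R−Rᵀ)₂₁) / (2 sinθ) = (-0.216391, +0.975903, -0.028066)
rvec = θ·k = (-0.126369, +0.569910, -0.016390)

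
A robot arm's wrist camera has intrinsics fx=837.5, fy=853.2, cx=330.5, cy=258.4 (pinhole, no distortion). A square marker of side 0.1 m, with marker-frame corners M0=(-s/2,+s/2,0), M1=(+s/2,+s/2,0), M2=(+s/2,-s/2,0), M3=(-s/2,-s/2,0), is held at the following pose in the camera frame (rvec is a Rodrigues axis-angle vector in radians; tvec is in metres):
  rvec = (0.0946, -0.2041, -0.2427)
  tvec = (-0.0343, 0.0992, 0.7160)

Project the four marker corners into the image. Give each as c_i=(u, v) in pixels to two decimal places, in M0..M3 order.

c0=(247.77, 449.91) c1=(358.72, 416.05) c2=(332.56, 304.03) c3=(219.05, 335.45)

Intrinsics K: fx=837.5, fy=853.2, cx=330.5, cy=258.4
Marker side s = 0.1 m; corners in marker frame (Z=0):
  M0 = (-0.0500, +0.0500, 0)
  M1 = (+0.0500, +0.0500, 0)
  M2 = (+0.0500, -0.0500, 0)
  M3 = (-0.0500, -0.0500, 0)
rvec = (0.0946, -0.2041, -0.2427), |rvec| = θ = 0.33092 rad = 18.960°
Rodrigues: sinθ=0.32491, 1−cosθ=0.05426; R = I + sinθ·[k]× + (1−cosθ)·[k]×²:
    [+0.95018 +0.22873 -0.21177]
    [-0.24786 +0.96638 -0.06834]
    [+0.18902 +0.11743 +0.97493]
t = (-0.0343, 0.0992, 0.7160) m
M0: Pc = R·M0+t = (-0.07037, +0.15991, +0.71242); u = 837.5·(-0.07037)/0.71242 + 330.5 = 247.7723, v = 853.2·(+0.15991)/0.71242 + 258.4 = 449.9120
M1: Pc = R·M1+t = (+0.02465, +0.13513, +0.73132); u = 837.5·(+0.02465)/0.73132 + 330.5 = 358.7234, v = 853.2·(+0.13513)/0.73132 + 258.4 = 416.0454
M2: Pc = R·M2+t = (+0.00177, +0.03849, +0.71958); u = 837.5·(+0.00177)/0.71958 + 330.5 = 332.5629, v = 853.2·(+0.03849)/0.71958 + 258.4 = 304.0347
M3: Pc = R·M3+t = (-0.09325, +0.06327, +0.70068); u = 837.5·(-0.09325)/0.70068 + 330.5 = 219.0466, v = 853.2·(+0.06327)/0.70068 + 258.4 = 335.4473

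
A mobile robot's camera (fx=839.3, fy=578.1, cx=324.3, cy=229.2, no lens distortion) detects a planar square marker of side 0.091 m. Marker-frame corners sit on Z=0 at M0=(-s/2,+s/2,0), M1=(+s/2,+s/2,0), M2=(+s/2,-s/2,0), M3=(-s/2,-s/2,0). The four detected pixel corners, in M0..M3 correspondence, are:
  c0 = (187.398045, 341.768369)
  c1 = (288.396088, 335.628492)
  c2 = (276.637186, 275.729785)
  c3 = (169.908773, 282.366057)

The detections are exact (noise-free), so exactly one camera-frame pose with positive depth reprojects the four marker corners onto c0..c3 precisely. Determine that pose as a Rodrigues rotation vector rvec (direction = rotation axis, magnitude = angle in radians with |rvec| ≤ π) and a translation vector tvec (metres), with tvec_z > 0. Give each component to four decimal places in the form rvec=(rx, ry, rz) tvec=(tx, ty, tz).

Intrinsics K: fx=839.3, fy=578.1, cx=324.3, cy=229.2
Marker side s = 0.091 m; corners in marker frame (Z=0):
  M0 = (-0.0455, +0.0455, 0)
  M1 = (+0.0455, +0.0455, 0)
  M2 = (+0.0455, -0.0455, 0)
  M3 = (-0.0455, -0.0455, 0)
Detected image corners:
  c0 = (187.398045, 341.768369) px
  c1 = (288.396088, 335.628492) px
  c2 = (276.637186, 275.729785) px
  c3 = (169.908773, 282.366057) px
Planar DLT: solve 8×8 A·h = b for H (H[2,2]=1):
  H  [+1134.45627 +301.39096 +230.72623]
  H  [-78.19226 +843.89934 +309.70473]
  H  [-0.02613 +0.60997 +1.00000]
B = K⁻¹H; ‖b₁‖=1.367729, ‖b₂‖=1.367729; λ = 2/(‖b₁‖+‖b₂‖) = 0.731139, sign → tz>0 ⇒ λ=+0.731139
r₁ = λ·B[:,0] = (+0.99564,-0.09132,-0.01910); r₂ = λ·B[:,1] = (+0.09023,+0.89049,+0.44597)
r₃ = r₁×r₂ = (-0.02372,-0.44575,+0.89484); SVD([r₁ r₂ r₃]) → R = UVᵀ:
  R  [+0.99564 +0.09023 -0.02372]
  R  [-0.09132 +0.89049 -0.44575]
  R  [-0.01910 +0.44597 +0.89484]
t = (-0.08151, +0.10182, +0.73114) m
tr R = 2.780970; θ = arccos((tr R − 1)/2) = 0.472386 rad = 27.066°
axis k = ((R−Rᵀ)₃₂, (R−Rᵀ)₁₃, (R−Rᵀ)₂₁) / (2 sinθ) = (+0.979885, -0.005072, -0.199499)
rvec = θ·k = (+0.462884, -0.002396, -0.094241)

rvec=(0.4629, -0.0024, -0.0942) tvec=(-0.0815, 0.1018, 0.7311)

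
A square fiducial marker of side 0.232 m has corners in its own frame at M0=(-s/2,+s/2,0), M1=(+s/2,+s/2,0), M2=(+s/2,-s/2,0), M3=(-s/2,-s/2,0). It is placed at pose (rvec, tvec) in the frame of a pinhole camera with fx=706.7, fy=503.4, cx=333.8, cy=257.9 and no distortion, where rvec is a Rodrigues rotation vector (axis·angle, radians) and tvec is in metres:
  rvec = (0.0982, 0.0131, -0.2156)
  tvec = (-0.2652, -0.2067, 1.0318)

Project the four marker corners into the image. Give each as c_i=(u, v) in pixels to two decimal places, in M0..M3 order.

Intrinsics K: fx=706.7, fy=503.4, cx=333.8, cy=257.9
Marker side s = 0.232 m; corners in marker frame (Z=0):
  M0 = (-0.1160, +0.1160, 0)
  M1 = (+0.1160, +0.1160, 0)
  M2 = (+0.1160, -0.1160, 0)
  M3 = (-0.1160, -0.1160, 0)
rvec = (0.0982, 0.0131, -0.2156), |rvec| = θ = 0.23727 rad = 13.595°
Rodrigues: sinθ=0.23505, 1−cosθ=0.02802; R = I + sinθ·[k]× + (1−cosθ)·[k]×²:
    [+0.97678 +0.21422 +0.00244]
    [-0.21294 +0.97207 -0.09869]
    [-0.02351 +0.09588 +0.99512]
t = (-0.2652, -0.2067, 1.0318) m
M0: Pc = R·M0+t = (-0.35366, -0.06924, +1.04565); u = 706.7·(-0.35366)/1.04565 + 333.8 = 94.7817, v = 503.4·(-0.06924)/1.04565 + 257.9 = 224.5668
M1: Pc = R·M1+t = (-0.12704, -0.11864, +1.04019); u = 706.7·(-0.12704)/1.04019 + 333.8 = 247.4876, v = 503.4·(-0.11864)/1.04019 + 257.9 = 200.4837
M2: Pc = R·M2+t = (-0.17674, -0.34416, +1.01795); u = 706.7·(-0.17674)/1.01795 + 333.8 = 211.0982, v = 503.4·(-0.34416)/1.01795 + 257.9 = 87.7044
M3: Pc = R·M3+t = (-0.40336, -0.29476, +1.02341); u = 706.7·(-0.40336)/1.02341 + 333.8 = 55.2673, v = 503.4·(-0.29476)/1.02341 + 257.9 = 112.9121

c0=(94.78, 224.57) c1=(247.49, 200.48) c2=(211.10, 87.70) c3=(55.27, 112.91)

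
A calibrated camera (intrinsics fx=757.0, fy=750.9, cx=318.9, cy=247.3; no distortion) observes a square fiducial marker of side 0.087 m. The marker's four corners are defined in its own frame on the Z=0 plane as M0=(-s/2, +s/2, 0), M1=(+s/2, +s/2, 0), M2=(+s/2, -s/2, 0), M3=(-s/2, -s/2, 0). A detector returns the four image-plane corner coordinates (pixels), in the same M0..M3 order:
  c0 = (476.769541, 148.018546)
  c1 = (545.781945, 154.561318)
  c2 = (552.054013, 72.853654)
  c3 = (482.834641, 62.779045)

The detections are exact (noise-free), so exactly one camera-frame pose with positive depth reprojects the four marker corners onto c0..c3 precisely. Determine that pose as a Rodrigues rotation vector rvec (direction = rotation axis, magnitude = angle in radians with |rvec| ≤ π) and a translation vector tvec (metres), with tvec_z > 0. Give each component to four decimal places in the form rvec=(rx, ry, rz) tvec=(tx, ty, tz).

Intrinsics K: fx=757.0, fy=750.9, cx=318.9, cy=247.3
Marker side s = 0.087 m; corners in marker frame (Z=0):
  M0 = (-0.0435, +0.0435, 0)
  M1 = (+0.0435, +0.0435, 0)
  M2 = (+0.0435, -0.0435, 0)
  M3 = (-0.0435, -0.0435, 0)
Detected image corners:
  c0 = (476.769541, 148.018546) px
  c1 = (545.781945, 154.561318) px
  c2 = (552.054013, 72.853654) px
  c3 = (482.834641, 62.779045) px
Planar DLT: solve 8×8 A·h = b for H (H[2,2]=1):
  H  [+1040.63160 -31.25063 +515.06923]
  H  [+147.87204 +967.49469 +109.77969]
  H  [+0.47865 +0.07714 +1.00000]
B = K⁻¹H; ‖b₁‖=1.267544, ‖b₂‖=1.267544; λ = 2/(‖b₁‖+‖b₂‖) = 0.788927, sign → tz>0 ⇒ λ=+0.788927
r₁ = λ·B[:,0] = (+0.92544,+0.03100,+0.37762); r₂ = λ·B[:,1] = (-0.05821,+0.99645,+0.06086)
r₃ = r₁×r₂ = (-0.37439,-0.07830,+0.92396); SVD([r₁ r₂ r₃]) → R = UVᵀ:
  R  [+0.92544 -0.05821 -0.37439]
  R  [+0.03100 +0.99645 -0.07830]
  R  [+0.37762 +0.06086 +0.92396]
t = (+0.20444, -0.14448, +0.78893) m
tr R = 2.845846; θ = arccos((tr R − 1)/2) = 0.395191 rad = 22.643°
axis k = ((R−Rᵀ)₃₂, (R−Rᵀ)₁₃, (R−Rᵀ)₂₁) / (2 sinθ) = (+0.180731, -0.976686, +0.115850)
rvec = θ·k = (+0.071423, -0.385977, +0.045783)

rvec=(0.0714, -0.3860, 0.0458) tvec=(0.2044, -0.1445, 0.7889)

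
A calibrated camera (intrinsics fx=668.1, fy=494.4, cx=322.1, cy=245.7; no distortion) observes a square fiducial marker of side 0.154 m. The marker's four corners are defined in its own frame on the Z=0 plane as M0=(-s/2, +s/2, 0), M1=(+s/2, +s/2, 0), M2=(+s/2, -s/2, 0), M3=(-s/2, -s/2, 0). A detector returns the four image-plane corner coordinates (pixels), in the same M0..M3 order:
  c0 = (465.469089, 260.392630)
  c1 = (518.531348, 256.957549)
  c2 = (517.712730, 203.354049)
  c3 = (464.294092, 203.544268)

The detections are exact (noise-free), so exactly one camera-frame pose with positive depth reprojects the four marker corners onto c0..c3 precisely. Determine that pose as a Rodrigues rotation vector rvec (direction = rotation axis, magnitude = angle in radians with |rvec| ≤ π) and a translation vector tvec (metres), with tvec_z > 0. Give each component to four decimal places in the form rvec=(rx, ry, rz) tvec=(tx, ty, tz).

rvec=(0.0416, -0.5576, -0.0393) tvec=(0.3515, -0.0407, 1.3797)

Intrinsics K: fx=668.1, fy=494.4, cx=322.1, cy=245.7
Marker side s = 0.154 m; corners in marker frame (Z=0):
  M0 = (-0.0770, +0.0770, 0)
  M1 = (+0.0770, +0.0770, 0)
  M2 = (+0.0770, -0.0770, 0)
  M3 = (-0.0770, -0.0770, 0)
Detected image corners:
  c0 = (465.469089, 260.392630) px
  c1 = (518.531348, 256.957549) px
  c2 = (517.712730, 203.354049) px
  c3 = (464.294092, 203.544268) px
Planar DLT: solve 8×8 A·h = b for H (H[2,2]=1):
  H  [+533.82389 +24.28036 +492.28770]
  H  [+76.63330 +366.68710 +231.11260]
  H  [+0.38272 +0.03630 +1.00000]
B = K⁻¹H; ‖b₁‖=0.724796, ‖b₂‖=0.724796; λ = 2/(‖b₁‖+‖b₂‖) = 1.379699, sign → tz>0 ⇒ λ=+1.379699
r₁ = λ·B[:,0] = (+0.84783,-0.04856,+0.52804); r₂ = λ·B[:,1] = (+0.02600,+0.99841,+0.05008)
r₃ = r₁×r₂ = (-0.52964,-0.02874,+0.84774); SVD([r₁ r₂ r₃]) → R = UVᵀ:
  R  [+0.84783 +0.02600 -0.52964]
  R  [-0.04856 +0.99841 -0.02874]
  R  [+0.52805 +0.05008 +0.84774]
t = (+0.35146, -0.04071, +1.37970) m
tr R = 2.693972; θ = arccos((tr R − 1)/2) = 0.560507 rad = 32.115°
axis k = ((R−Rᵀ)₃₂, (R−Rᵀ)₁₃, (R−Rᵀ)₂₁) / (2 sinθ) = (+0.074131, -0.994780, -0.070125)
rvec = θ·k = (+0.041551, -0.557581, -0.039306)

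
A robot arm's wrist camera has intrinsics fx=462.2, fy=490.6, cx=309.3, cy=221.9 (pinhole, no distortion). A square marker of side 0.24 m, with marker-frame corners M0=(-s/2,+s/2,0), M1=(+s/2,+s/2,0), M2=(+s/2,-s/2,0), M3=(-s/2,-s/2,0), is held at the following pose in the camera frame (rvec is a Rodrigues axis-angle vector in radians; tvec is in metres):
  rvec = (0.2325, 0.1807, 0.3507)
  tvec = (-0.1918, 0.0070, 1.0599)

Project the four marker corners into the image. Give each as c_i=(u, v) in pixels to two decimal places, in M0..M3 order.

Intrinsics K: fx=462.2, fy=490.6, cx=309.3, cy=221.9
Marker side s = 0.24 m; corners in marker frame (Z=0):
  M0 = (-0.1200, +0.1200, 0)
  M1 = (+0.1200, +0.1200, 0)
  M2 = (+0.1200, -0.1200, 0)
  M3 = (-0.1200, -0.1200, 0)
rvec = (0.2325, 0.1807, 0.3507), |rvec| = θ = 0.45793 rad = 26.237°
Rodrigues: sinθ=0.44209, 1−cosθ=0.10303; R = I + sinθ·[k]× + (1−cosθ)·[k]×²:
    [+0.92353 -0.31793 +0.21451]
    [+0.35921 +0.91301 -0.19332]
    [-0.13439 +0.25559 +0.95740]
t = (-0.1918, 0.0070, 1.0599) m
M0: Pc = R·M0+t = (-0.34077, +0.07346, +1.10670); u = 462.2·(-0.34077)/1.10670 + 309.3 = 166.9792, v = 490.6·(+0.07346)/1.10670 + 221.9 = 254.4631
M1: Pc = R·M1+t = (-0.11913, +0.15967, +1.07444); u = 462.2·(-0.11913)/1.07444 + 309.3 = 258.0540, v = 490.6·(+0.15967)/1.07444 + 221.9 = 294.8053
M2: Pc = R·M2+t = (-0.04283, -0.05946, +1.01310); u = 462.2·(-0.04283)/1.01310 + 309.3 = 289.7623, v = 490.6·(-0.05946)/1.01310 + 221.9 = 193.1081
M3: Pc = R·M3+t = (-0.26447, -0.14567, +1.04536); u = 462.2·(-0.26447)/1.04536 + 309.3 = 192.3647, v = 490.6·(-0.14567)/1.04536 + 221.9 = 153.5364

c0=(166.98, 254.46) c1=(258.05, 294.81) c2=(289.76, 193.11) c3=(192.36, 153.54)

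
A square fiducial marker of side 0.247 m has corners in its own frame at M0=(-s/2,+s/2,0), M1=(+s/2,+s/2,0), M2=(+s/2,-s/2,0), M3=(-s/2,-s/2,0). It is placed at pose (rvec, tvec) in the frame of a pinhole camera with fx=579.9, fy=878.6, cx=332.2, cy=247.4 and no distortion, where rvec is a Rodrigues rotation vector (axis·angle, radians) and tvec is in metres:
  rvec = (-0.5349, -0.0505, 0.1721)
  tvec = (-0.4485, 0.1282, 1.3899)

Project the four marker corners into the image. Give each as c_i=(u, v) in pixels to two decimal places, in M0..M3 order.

c0=(74.87, 387.13) c1=(181.25, 415.87) c2=(209.15, 274.88) c3=(112.02, 248.56)

Intrinsics K: fx=579.9, fy=878.6, cx=332.2, cy=247.4
Marker side s = 0.247 m; corners in marker frame (Z=0):
  M0 = (-0.1235, +0.1235, 0)
  M1 = (+0.1235, +0.1235, 0)
  M2 = (+0.1235, -0.1235, 0)
  M3 = (-0.1235, -0.1235, 0)
rvec = (-0.5349, -0.0505, 0.1721), |rvec| = θ = 0.56417 rad = 32.325°
Rodrigues: sinθ=0.53471, 1−cosθ=0.15497; R = I + sinθ·[k]× + (1−cosθ)·[k]×²:
    [+0.98434 -0.14996 -0.09268]
    [+0.17627 +0.84627 +0.50274]
    [+0.00304 -0.51120 +0.85945]
t = (-0.4485, 0.1282, 1.3899) m
M0: Pc = R·M0+t = (-0.58859, +0.21095, +1.32639); u = 579.9·(-0.58859)/1.32639 + 332.2 = 74.8692, v = 878.6·(+0.21095)/1.32639 + 247.4 = 387.1305
M1: Pc = R·M1+t = (-0.34545, +0.25448, +1.32714); u = 579.9·(-0.34545)/1.32714 + 332.2 = 181.2522, v = 878.6·(+0.25448)/1.32714 + 247.4 = 415.8744
M2: Pc = R·M2+t = (-0.30841, +0.04545, +1.45341); u = 579.9·(-0.30841)/1.45341 + 332.2 = 209.1451, v = 878.6·(+0.04545)/1.45341 + 247.4 = 274.8774
M3: Pc = R·M3+t = (-0.55155, +0.00192, +1.45266); u = 579.9·(-0.55155)/1.45266 + 332.2 = 112.0235, v = 878.6·(+0.00192)/1.45266 + 247.4 = 248.5589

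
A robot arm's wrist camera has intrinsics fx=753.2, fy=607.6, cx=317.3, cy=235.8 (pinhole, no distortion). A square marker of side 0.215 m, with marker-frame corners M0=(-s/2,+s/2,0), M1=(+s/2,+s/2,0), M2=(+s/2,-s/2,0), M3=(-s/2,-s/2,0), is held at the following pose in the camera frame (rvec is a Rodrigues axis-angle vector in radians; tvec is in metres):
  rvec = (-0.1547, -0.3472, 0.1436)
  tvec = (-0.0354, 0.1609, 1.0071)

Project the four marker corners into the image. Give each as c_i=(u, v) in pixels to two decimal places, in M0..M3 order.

c0=(200.68, 394.00) c1=(355.90, 404.35) c2=(371.81, 277.96) c3=(223.61, 259.04)

Intrinsics K: fx=753.2, fy=607.6, cx=317.3, cy=235.8
Marker side s = 0.215 m; corners in marker frame (Z=0):
  M0 = (-0.1075, +0.1075, 0)
  M1 = (+0.1075, +0.1075, 0)
  M2 = (+0.1075, -0.1075, 0)
  M3 = (-0.1075, -0.1075, 0)
rvec = (-0.1547, -0.3472, 0.1436), |rvec| = θ = 0.40633 rad = 23.281°
Rodrigues: sinθ=0.39524, 1−cosθ=0.08142; R = I + sinθ·[k]× + (1−cosθ)·[k]×²:
    [+0.93038 -0.11319 -0.34868]
    [+0.16617 +0.97803 +0.12589]
    [+0.32677 -0.17507 +0.92875]
t = (-0.0354, 0.1609, 1.0071) m
M0: Pc = R·M0+t = (-0.14758, +0.24817, +0.95315); u = 753.2·(-0.14758)/0.95315 + 317.3 = 200.6761, v = 607.6·(+0.24817)/0.95315 + 235.8 = 394.0024
M1: Pc = R·M1+t = (+0.05245, +0.28390, +1.02341); u = 753.2·(+0.05245)/1.02341 + 317.3 = 355.9001, v = 607.6·(+0.28390)/1.02341 + 235.8 = 404.3529
M2: Pc = R·M2+t = (+0.07678, +0.07363, +1.06105); u = 753.2·(+0.07678)/1.06105 + 317.3 = 371.8064, v = 607.6·(+0.07363)/1.06105 + 235.8 = 277.9609
M3: Pc = R·M3+t = (-0.12325, +0.03790, +0.99079); u = 753.2·(-0.12325)/0.99079 + 317.3 = 223.6070, v = 607.6·(+0.03790)/0.99079 + 235.8 = 259.0413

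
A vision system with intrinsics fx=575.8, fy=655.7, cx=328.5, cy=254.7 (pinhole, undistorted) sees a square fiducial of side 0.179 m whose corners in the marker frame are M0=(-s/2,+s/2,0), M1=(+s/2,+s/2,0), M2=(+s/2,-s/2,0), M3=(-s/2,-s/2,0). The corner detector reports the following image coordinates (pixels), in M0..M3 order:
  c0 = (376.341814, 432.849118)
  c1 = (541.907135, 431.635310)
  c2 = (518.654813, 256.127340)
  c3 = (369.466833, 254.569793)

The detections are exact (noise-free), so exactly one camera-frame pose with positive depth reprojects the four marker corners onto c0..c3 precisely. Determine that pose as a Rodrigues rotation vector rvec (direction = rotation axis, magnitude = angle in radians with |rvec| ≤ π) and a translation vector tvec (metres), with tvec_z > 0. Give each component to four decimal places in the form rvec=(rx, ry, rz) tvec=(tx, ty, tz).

rvec=(-0.3922, -0.0581, -0.0022) tvec=(0.1387, 0.0834, 0.6476)

Intrinsics K: fx=575.8, fy=655.7, cx=328.5, cy=254.7
Marker side s = 0.179 m; corners in marker frame (Z=0):
  M0 = (-0.0895, +0.0895, 0)
  M1 = (+0.0895, +0.0895, 0)
  M2 = (+0.0895, -0.0895, 0)
  M3 = (-0.0895, -0.0895, 0)
Detected image corners:
  c0 = (376.341814, 432.849118) px
  c1 = (541.907135, 431.635310) px
  c2 = (518.654813, 256.127340) px
  c3 = (369.466833, 254.569793) px
Planar DLT: solve 8×8 A·h = b for H (H[2,2]=1):
  H  [+916.56828 -181.83371 +451.81550]
  H  [+31.65614 +785.40146 +339.12722]
  H  [+0.08810 -0.58980 +1.00000]
B = K⁻¹H; ‖b₁‖=1.544136, ‖b₂‖=1.544136; λ = 2/(‖b₁‖+‖b₂‖) = 0.647611, sign → tz>0 ⇒ λ=+0.647611
r₁ = λ·B[:,0] = (+0.99833,+0.00910,+0.05705); r₂ = λ·B[:,1] = (+0.01340,+0.92408,-0.38196)
r₃ = r₁×r₂ = (-0.05620,+0.38209,+0.92242); SVD([r₁ r₂ r₃]) → R = UVᵀ:
  R  [+0.99833 +0.01340 -0.05620]
  R  [+0.00910 +0.92408 +0.38209]
  R  [+0.05705 -0.38196 +0.92242]
t = (+0.13869, +0.08339, +0.64761) m
tr R = 2.844827; θ = arccos((tr R − 1)/2) = 0.396512 rad = 22.718°
axis k = ((R−Rᵀ)₃₂, (R−Rᵀ)₁₃, (R−Rᵀ)₂₁) / (2 sinθ) = (-0.989177, -0.146621, -0.005563)
rvec = θ·k = (-0.392221, -0.058137, -0.002206)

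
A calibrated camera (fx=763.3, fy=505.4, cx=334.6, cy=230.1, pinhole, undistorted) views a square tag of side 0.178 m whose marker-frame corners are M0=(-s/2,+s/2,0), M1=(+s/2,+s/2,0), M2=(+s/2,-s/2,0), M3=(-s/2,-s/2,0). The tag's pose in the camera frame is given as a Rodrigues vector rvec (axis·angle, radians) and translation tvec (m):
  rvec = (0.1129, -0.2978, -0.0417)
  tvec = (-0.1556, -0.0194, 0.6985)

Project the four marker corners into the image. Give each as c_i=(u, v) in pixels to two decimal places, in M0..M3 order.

c0=(68.15, 284.92) c1=(263.52, 274.00) c2=(256.81, 150.18) c3=(54.77, 151.78)

Intrinsics K: fx=763.3, fy=505.4, cx=334.6, cy=230.1
Marker side s = 0.178 m; corners in marker frame (Z=0):
  M0 = (-0.0890, +0.0890, 0)
  M1 = (+0.0890, +0.0890, 0)
  M2 = (+0.0890, -0.0890, 0)
  M3 = (-0.0890, -0.0890, 0)
rvec = (0.1129, -0.2978, -0.0417), |rvec| = θ = 0.32120 rad = 18.403°
Rodrigues: sinθ=0.31571, 1−cosθ=0.05114; R = I + sinθ·[k]× + (1−cosθ)·[k]×²:
    [+0.95518 +0.02432 -0.29504]
    [-0.05765 +0.99282 -0.10481]
    [+0.29037 +0.11712 +0.94972]
t = (-0.1556, -0.0194, 0.6985) m
M0: Pc = R·M0+t = (-0.23845, +0.07409, +0.68308); u = 763.3·(-0.23845)/0.68308 + 334.6 = 68.1514, v = 505.4·(+0.07409)/0.68308 + 230.1 = 284.9195
M1: Pc = R·M1+t = (-0.06842, +0.06383, +0.73477); u = 763.3·(-0.06842)/0.73477 + 334.6 = 263.5180, v = 505.4·(+0.06383)/0.73477 + 230.1 = 274.0045
M2: Pc = R·M2+t = (-0.07275, -0.11289, +0.71392); u = 763.3·(-0.07275)/0.71392 + 334.6 = 256.8138, v = 505.4·(-0.11289)/0.71392 + 230.1 = 150.1810
M3: Pc = R·M3+t = (-0.24278, -0.10263, +0.66223); u = 763.3·(-0.24278)/0.66223 + 334.6 = 54.7736, v = 505.4·(-0.10263)/0.66223 + 230.1 = 151.7755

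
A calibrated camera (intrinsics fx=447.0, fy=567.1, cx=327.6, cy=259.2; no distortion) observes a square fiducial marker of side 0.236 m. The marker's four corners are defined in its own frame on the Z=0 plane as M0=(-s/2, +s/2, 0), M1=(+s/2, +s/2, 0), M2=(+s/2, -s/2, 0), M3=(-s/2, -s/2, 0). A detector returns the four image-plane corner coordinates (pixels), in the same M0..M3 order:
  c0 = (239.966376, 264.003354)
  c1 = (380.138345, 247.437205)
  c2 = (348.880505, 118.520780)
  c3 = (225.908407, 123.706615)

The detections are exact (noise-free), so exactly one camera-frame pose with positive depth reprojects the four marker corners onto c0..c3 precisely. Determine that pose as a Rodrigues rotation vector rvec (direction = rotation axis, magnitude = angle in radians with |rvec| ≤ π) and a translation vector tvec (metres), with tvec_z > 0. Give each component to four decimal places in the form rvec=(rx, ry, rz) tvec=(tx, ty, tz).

rvec=(-0.5264, -0.2167, -0.1566) tvec=(-0.0482, -0.1056, 0.7903)

Intrinsics K: fx=447.0, fy=567.1, cx=327.6, cy=259.2
Marker side s = 0.236 m; corners in marker frame (Z=0):
  M0 = (-0.1180, +0.1180, 0)
  M1 = (+0.1180, +0.1180, 0)
  M2 = (+0.1180, -0.1180, 0)
  M3 = (-0.1180, -0.1180, 0)
Detected image corners:
  c0 = (239.966376, 264.003354) px
  c1 = (380.138345, 247.437205) px
  c2 = (348.880505, 118.520780) px
  c3 = (225.908407, 123.706615) px
Planar DLT: solve 8×8 A·h = b for H (H[2,2]=1):
  H  [+647.25814 -84.03758 +300.31185]
  H  [+13.89813 +455.08656 +183.39660]
  H  [+0.30918 -0.60717 +1.00000]
B = K⁻¹H; ‖b₁‖=1.265337, ‖b₂‖=1.265337; λ = 2/(‖b₁‖+‖b₂‖) = 0.790303, sign → tz>0 ⇒ λ=+0.790303
r₁ = λ·B[:,0] = (+0.96528,-0.09231,+0.24435); r₂ = λ·B[:,1] = (+0.20309,+0.85352,-0.47985)
r₃ = r₁×r₂ = (-0.16426,+0.51281,+0.84264); SVD([r₁ r₂ r₃]) → R = UVᵀ:
  R  [+0.96528 +0.20309 -0.16426]
  R  [-0.09231 +0.85352 +0.51281]
  R  [+0.24435 -0.47985 +0.84264]
t = (-0.04825, -0.10564, +0.79030) m
tr R = 2.661445; θ = arccos((tr R − 1)/2) = 0.590392 rad = 33.827°
axis k = ((R−Rᵀ)₃₂, (R−Rᵀ)₁₃, (R−Rᵀ)₂₁) / (2 sinθ) = (-0.891579, -0.367001, -0.265326)
rvec = θ·k = (-0.526381, -0.216674, -0.156646)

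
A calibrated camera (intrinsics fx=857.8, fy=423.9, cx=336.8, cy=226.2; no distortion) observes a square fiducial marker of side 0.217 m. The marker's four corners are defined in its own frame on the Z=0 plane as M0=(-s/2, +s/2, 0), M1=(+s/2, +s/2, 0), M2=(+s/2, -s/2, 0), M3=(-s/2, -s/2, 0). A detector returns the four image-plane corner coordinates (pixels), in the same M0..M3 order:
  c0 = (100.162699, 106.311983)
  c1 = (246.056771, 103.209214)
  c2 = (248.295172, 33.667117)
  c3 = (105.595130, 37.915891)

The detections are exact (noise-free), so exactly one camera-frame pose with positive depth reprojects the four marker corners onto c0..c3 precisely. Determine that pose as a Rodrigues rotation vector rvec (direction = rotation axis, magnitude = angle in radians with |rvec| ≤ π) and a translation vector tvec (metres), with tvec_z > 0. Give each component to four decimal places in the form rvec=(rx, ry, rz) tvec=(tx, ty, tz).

rvec=(-0.1314, 0.1042, -0.0056) tvec=(-0.2382, -0.4638, 1.2580)

Intrinsics K: fx=857.8, fy=423.9, cx=336.8, cy=226.2
Marker side s = 0.217 m; corners in marker frame (Z=0):
  M0 = (-0.1085, +0.1085, 0)
  M1 = (+0.1085, +0.1085, 0)
  M2 = (+0.1085, -0.1085, 0)
  M3 = (-0.1085, -0.1085, 0)
Detected image corners:
  c0 = (100.162699, 106.311983) px
  c1 = (246.056771, 103.209214) px
  c2 = (248.295172, 33.667117) px
  c3 = (105.595130, 37.915891) px
Planar DLT: solve 8×8 A·h = b for H (H[2,2]=1):
  H  [+650.50604 -35.97606 +174.40624]
  H  [-22.74032 +310.48448 +69.90260]
  H  [-0.08213 -0.10419 +1.00000]
B = K⁻¹H; ‖b₁‖=0.794902, ‖b₂‖=0.794902; λ = 2/(‖b₁‖+‖b₂‖) = 1.258017, sign → tz>0 ⇒ λ=+1.258017
r₁ = λ·B[:,0] = (+0.99457,-0.01236,-0.10331); r₂ = λ·B[:,1] = (-0.00130,+0.99137,-0.13107)
r₃ = r₁×r₂ = (+0.10404,+0.13049,+0.98597); SVD([r₁ r₂ r₃]) → R = UVᵀ:
  R  [+0.99457 -0.00130 +0.10404]
  R  [-0.01236 +0.99137 +0.13049]
  R  [-0.10331 -0.13107 +0.98597]
t = (-0.23816, -0.46385, +1.25802) m
tr R = 2.971919; θ = arccos((tr R − 1)/2) = 0.167770 rad = 9.613°
axis k = ((R−Rᵀ)₃₂, (R−Rᵀ)₁₃, (R−Rᵀ)₂₁) / (2 sinθ) = (-0.783197, +0.620891, -0.033110)
rvec = θ·k = (-0.131397, +0.104167, -0.005555)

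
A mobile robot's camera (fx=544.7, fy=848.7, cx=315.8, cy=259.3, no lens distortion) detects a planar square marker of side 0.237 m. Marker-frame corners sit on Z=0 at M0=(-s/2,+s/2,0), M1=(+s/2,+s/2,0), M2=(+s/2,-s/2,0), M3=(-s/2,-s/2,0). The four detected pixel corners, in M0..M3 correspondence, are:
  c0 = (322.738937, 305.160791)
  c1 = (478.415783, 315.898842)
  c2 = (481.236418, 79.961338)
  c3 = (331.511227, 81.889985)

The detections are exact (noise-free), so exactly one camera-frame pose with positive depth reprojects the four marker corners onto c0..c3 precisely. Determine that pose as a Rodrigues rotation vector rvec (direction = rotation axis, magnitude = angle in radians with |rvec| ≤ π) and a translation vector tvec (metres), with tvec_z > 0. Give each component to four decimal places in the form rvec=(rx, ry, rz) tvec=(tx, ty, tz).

Intrinsics K: fx=544.7, fy=848.7, cx=315.8, cy=259.3
Marker side s = 0.237 m; corners in marker frame (Z=0):
  M0 = (-0.1185, +0.1185, 0)
  M1 = (+0.1185, +0.1185, 0)
  M2 = (+0.1185, -0.1185, 0)
  M3 = (-0.1185, -0.1185, 0)
Detected image corners:
  c0 = (322.738937, 305.160791) px
  c1 = (478.415783, 315.898842) px
  c2 = (481.236418, 79.961338) px
  c3 = (331.511227, 81.889985) px
Planar DLT: solve 8×8 A·h = b for H (H[2,2]=1):
  H  [+551.47197 -94.66693 +401.45908]
  H  [-26.87333 +934.17410 +193.31211]
  H  [-0.22945 -0.17317 +1.00000]
B = K⁻¹H; ‖b₁‖=1.168849, ‖b₂‖=1.168849; λ = 2/(‖b₁‖+‖b₂‖) = 0.855542, sign → tz>0 ⇒ λ=+0.855542
r₁ = λ·B[:,0] = (+0.97999,+0.03289,-0.19631); r₂ = λ·B[:,1] = (-0.06280,+0.98697,-0.14815)
r₃ = r₁×r₂ = (+0.18888,+0.15751,+0.96929); SVD([r₁ r₂ r₃]) → R = UVᵀ:
  R  [+0.97999 -0.06280 +0.18888]
  R  [+0.03289 +0.98697 +0.15751]
  R  [-0.19631 -0.14815 +0.96929]
t = (+0.13454, -0.06652, +0.85554) m
tr R = 2.936246; θ = arccos((tr R − 1)/2) = 0.253171 rad = 14.506°
axis k = ((R−Rᵀ)₃₂, (R−Rᵀ)₁₃, (R−Rᵀ)₂₁) / (2 sinθ) = (-0.610167, +0.768904, +0.191005)
rvec = θ·k = (-0.154477, +0.194664, +0.048357)

rvec=(-0.1545, 0.1947, 0.0484) tvec=(0.1345, -0.0665, 0.8555)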